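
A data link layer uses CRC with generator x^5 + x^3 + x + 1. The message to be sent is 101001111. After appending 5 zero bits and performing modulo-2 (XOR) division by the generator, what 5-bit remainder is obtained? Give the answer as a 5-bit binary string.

00110

Append 5 zeros: 10100111100000. Divide by 101011 (XOR where the leading bit is 1):
  pos 0: 101001 XOR 101011 = 000010
  pos 4: 101110 XOR 101011 = 000101
  pos 7: 101000 XOR 101011 = 000011
Remainder (last 5 bits) = 00110. This is the CRC / FCS.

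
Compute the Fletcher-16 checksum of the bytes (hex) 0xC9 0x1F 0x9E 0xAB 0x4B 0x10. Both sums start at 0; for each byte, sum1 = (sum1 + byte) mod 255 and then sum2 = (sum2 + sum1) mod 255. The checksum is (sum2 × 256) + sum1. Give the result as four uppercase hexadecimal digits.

7A8E

Running sums (mod 255):
  after byte 0 (0xC9): sum1=201, sum2=201
  after byte 1 (0x1F): sum1=232, sum2=178
  after byte 2 (0x9E): sum1=135, sum2=58
  after byte 3 (0xAB): sum1=51, sum2=109
  after byte 4 (0x4B): sum1=126, sum2=235
  after byte 5 (0x10): sum1=142, sum2=122
Checksum = sum2·256 + sum1 = 122·256 + 142 = 31374 = 0x7A8E.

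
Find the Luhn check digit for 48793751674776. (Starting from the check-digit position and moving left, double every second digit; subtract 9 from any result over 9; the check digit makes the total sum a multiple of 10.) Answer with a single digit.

8

Partial digits right→left: 6 7 7 4 7 6 1 5 7 3 9 7 8 4
Double every second digit counting from the check-digit position (so the 1st, 3rd, 5th, ... of the partial from the right).
  doubled (with −9 where >9): 3 5 5 2 5 9 7 → sum 36
  kept as-is: 7 4 6 5 3 7 4 → sum 36
Total = 36 + 36 = 72.
Check digit = (10 − (72 mod 10)) mod 10 = 8.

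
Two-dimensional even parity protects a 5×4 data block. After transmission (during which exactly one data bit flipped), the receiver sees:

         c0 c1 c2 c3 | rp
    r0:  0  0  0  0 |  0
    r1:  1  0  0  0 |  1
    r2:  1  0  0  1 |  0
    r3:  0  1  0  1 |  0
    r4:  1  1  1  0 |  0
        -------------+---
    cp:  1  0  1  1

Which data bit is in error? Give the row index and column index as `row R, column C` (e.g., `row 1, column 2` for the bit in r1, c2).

Recompute each row's even parity and compare to rp:
  r0: data parity 0, sent rp 0 → ok
  r1: data parity 1, sent rp 1 → ok
  r2: data parity 0, sent rp 0 → ok
  r3: data parity 0, sent rp 0 → ok
  r4: data parity 1, sent rp 0 → mismatch
Recompute each column's even parity and compare to cp:
  c0: data parity 1, sent cp 1 → ok
  c1: data parity 0, sent cp 0 → ok
  c2: data parity 1, sent cp 1 → ok
  c3: data parity 0, sent cp 1 → mismatch
Exactly one row (r4) and one column (c3) fail → the flipped bit is at their intersection.

row 4, column 3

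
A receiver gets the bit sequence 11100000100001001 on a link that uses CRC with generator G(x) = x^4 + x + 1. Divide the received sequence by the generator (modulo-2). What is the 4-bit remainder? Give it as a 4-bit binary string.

0110

Modulo-2 division of 11100000100001001 by 10011:
  pos 0: 11100 XOR 10011 = 01111
  pos 1: 11110 XOR 10011 = 01101
  pos 2: 11010 XOR 10011 = 01001
  pos 3: 10010 XOR 10011 = 00001
  pos 7: 11000 XOR 10011 = 01011
  pos 8: 10110 XOR 10011 = 00101
  pos 10: 10110 XOR 10011 = 00101
  pos 12: 10101 XOR 10011 = 00110
Remainder = 0110 (nonzero — an error is detected).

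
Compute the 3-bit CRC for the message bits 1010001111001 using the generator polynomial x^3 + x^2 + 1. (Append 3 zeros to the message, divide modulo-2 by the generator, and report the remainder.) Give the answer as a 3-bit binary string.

Append 3 zeros: 1010001111001000. Divide by 1101 (XOR where the leading bit is 1):
  pos 0: 1010 XOR 1101 = 0111
  pos 1: 1110 XOR 1101 = 0011
  pos 3: 1101 XOR 1101 = 0000
  pos 7: 1110 XOR 1101 = 0011
  pos 9: 1101 XOR 1101 = 0000
Remainder (last 3 bits) = 000. This is the CRC / FCS.

000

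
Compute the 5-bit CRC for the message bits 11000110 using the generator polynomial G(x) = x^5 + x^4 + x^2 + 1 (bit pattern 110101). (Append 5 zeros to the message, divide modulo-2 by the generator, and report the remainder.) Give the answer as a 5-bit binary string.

Append 5 zeros: 1100011000000. Divide by 110101 (XOR where the leading bit is 1):
  pos 0: 110001 XOR 110101 = 000100
  pos 3: 100100 XOR 110101 = 010001
  pos 4: 100010 XOR 110101 = 010111
  pos 5: 101110 XOR 110101 = 011011
  pos 6: 110110 XOR 110101 = 000011
Remainder (last 5 bits) = 00110. This is the CRC / FCS.

00110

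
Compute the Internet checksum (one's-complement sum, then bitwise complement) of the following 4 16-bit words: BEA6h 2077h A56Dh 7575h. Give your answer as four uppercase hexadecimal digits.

One's-complement addition (fold any carry out of bit 15 back into bit 0):
  0xBEA6 + 0x2077 = 0x0DF1D
  0xDF1D + 0xA56D = 0x1848A → wrap carry → 0x848B
  0x848B + 0x7575 = 0x0FA00
One's-complement sum = 0xFA00.
Checksum = ~0xFA00 & 0xFFFF = 0x05FF.

05FF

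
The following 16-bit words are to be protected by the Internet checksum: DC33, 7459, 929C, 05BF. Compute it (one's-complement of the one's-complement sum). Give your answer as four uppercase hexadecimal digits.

One's-complement addition (fold any carry out of bit 15 back into bit 0):
  0xDC33 + 0x7459 = 0x1508C → wrap carry → 0x508D
  0x508D + 0x929C = 0x0E329
  0xE329 + 0x05BF = 0x0E8E8
One's-complement sum = 0xE8E8.
Checksum = ~0xE8E8 & 0xFFFF = 0x1717.

1717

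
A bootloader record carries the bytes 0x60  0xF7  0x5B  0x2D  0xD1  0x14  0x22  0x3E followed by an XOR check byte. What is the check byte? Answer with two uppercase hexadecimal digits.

38

XOR the bytes together:
  start with 0x60
  0x60 ⊕ 0xF7 = 0x97
  0x97 ⊕ 0x5B = 0xCC
  0xCC ⊕ 0x2D = 0xE1
  0xE1 ⊕ 0xD1 = 0x30
  0x30 ⊕ 0x14 = 0x24
  0x24 ⊕ 0x22 = 0x06
  0x06 ⊕ 0x3E = 0x38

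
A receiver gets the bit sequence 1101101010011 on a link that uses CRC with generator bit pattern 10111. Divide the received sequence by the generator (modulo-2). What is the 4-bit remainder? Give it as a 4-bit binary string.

Modulo-2 division of 1101101010011 by 10111:
  pos 0: 11011 XOR 10111 = 01100
  pos 1: 11000 XOR 10111 = 01111
  pos 2: 11111 XOR 10111 = 01000
  pos 3: 10000 XOR 10111 = 00111
  pos 5: 11110 XOR 10111 = 01001
  pos 6: 10010 XOR 10111 = 00101
  pos 8: 10111 XOR 10111 = 00000
Remainder = 0000 (zero — the frame passes the CRC check).

0000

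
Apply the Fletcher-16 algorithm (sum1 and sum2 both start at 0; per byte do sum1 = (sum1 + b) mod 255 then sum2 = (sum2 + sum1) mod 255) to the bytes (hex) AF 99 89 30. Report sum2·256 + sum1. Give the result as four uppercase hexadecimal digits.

Running sums (mod 255):
  after byte 0 (AF): sum1=175, sum2=175
  after byte 1 (99): sum1=73, sum2=248
  after byte 2 (89): sum1=210, sum2=203
  after byte 3 (30): sum1=3, sum2=206
Checksum = sum2·256 + sum1 = 206·256 + 3 = 52739 = 0xCE03.

CE03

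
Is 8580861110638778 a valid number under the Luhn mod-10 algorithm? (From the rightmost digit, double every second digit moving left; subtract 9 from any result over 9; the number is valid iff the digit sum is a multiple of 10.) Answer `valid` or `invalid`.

valid

From the right, keep odd positions and double even positions (subtract 9 from any doubled value over 9):
  doubled (positions 2,4,...): 5 7 3 2 2 7 7 7 → sum 40
  kept (positions 1,3,...): 8 7 3 0 1 6 0 5 → sum 30
Total = 70.
70 mod 10 = 0, so the number is valid.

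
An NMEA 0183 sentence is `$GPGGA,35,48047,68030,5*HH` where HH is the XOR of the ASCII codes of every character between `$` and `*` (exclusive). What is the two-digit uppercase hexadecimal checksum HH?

67

XOR the ASCII codes of the payload characters:
  'G' = 0x47 → acc = 0x47
  'P' = 0x50 → acc = 0x17
  'G' = 0x47 → acc = 0x50
  'G' = 0x47 → acc = 0x17
  'A' = 0x41 → acc = 0x56
  ',' = 0x2C → acc = 0x7A
  '3' = 0x33 → acc = 0x49
  '5' = 0x35 → acc = 0x7C
  ',' = 0x2C → acc = 0x50
  '4' = 0x34 → acc = 0x64
  '8' = 0x38 → acc = 0x5C
  '0' = 0x30 → acc = 0x6C
  '4' = 0x34 → acc = 0x58
  '7' = 0x37 → acc = 0x6F
  ',' = 0x2C → acc = 0x43
  '6' = 0x36 → acc = 0x75
  '8' = 0x38 → acc = 0x4D
  '0' = 0x30 → acc = 0x7D
  '3' = 0x33 → acc = 0x4E
  '0' = 0x30 → acc = 0x7E
  ',' = 0x2C → acc = 0x52
  '5' = 0x35 → acc = 0x67
Checksum = 0x67.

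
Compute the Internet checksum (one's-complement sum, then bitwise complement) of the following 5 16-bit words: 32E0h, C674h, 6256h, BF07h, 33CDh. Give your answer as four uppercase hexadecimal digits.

One's-complement addition (fold any carry out of bit 15 back into bit 0):
  0x32E0 + 0xC674 = 0x0F954
  0xF954 + 0x6256 = 0x15BAA → wrap carry → 0x5BAB
  0x5BAB + 0xBF07 = 0x11AB2 → wrap carry → 0x1AB3
  0x1AB3 + 0x33CD = 0x04E80
One's-complement sum = 0x4E80.
Checksum = ~0x4E80 & 0xFFFF = 0xB17F.

B17F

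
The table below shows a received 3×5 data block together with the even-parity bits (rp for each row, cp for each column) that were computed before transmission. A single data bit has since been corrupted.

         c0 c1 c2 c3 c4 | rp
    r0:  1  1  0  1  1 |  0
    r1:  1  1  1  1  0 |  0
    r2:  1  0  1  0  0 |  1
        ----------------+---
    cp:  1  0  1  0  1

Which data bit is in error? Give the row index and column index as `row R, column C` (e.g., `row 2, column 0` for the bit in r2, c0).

row 2, column 2

Recompute each row's even parity and compare to rp:
  r0: data parity 0, sent rp 0 → ok
  r1: data parity 0, sent rp 0 → ok
  r2: data parity 0, sent rp 1 → mismatch
Recompute each column's even parity and compare to cp:
  c0: data parity 1, sent cp 1 → ok
  c1: data parity 0, sent cp 0 → ok
  c2: data parity 0, sent cp 1 → mismatch
  c3: data parity 0, sent cp 0 → ok
  c4: data parity 1, sent cp 1 → ok
Exactly one row (r2) and one column (c2) fail → the flipped bit is at their intersection.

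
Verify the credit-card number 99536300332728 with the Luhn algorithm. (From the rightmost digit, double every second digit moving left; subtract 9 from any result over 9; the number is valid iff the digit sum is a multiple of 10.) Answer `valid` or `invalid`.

From the right, keep odd positions and double even positions (subtract 9 from any doubled value over 9):
  doubled (positions 2,4,...): 4 4 6 0 3 1 9 → sum 27
  kept (positions 1,3,...): 8 7 3 0 3 3 9 → sum 33
Total = 60.
60 mod 10 = 0, so the number is valid.

valid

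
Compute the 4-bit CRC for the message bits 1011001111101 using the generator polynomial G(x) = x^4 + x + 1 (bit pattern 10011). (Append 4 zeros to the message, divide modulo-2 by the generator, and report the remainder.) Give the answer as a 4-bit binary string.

1010

Append 4 zeros: 10110011111010000. Divide by 10011 (XOR where the leading bit is 1):
  pos 0: 10110 XOR 10011 = 00101
  pos 2: 10101 XOR 10011 = 00110
  pos 4: 11011 XOR 10011 = 01000
  pos 5: 10001 XOR 10011 = 00010
  pos 8: 10101 XOR 10011 = 00110
  pos 10: 11000 XOR 10011 = 01011
  pos 11: 10110 XOR 10011 = 00101
Remainder (last 4 bits) = 1010. This is the CRC / FCS.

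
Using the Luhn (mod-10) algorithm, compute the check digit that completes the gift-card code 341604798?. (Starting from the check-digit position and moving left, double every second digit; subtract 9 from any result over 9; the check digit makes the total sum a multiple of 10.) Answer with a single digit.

7

Partial digits right→left: 8 9 7 4 0 6 1 4 3
Double every second digit counting from the check-digit position (so the 1st, 3rd, 5th, ... of the partial from the right).
  doubled (with −9 where >9): 7 5 0 2 6 → sum 20
  kept as-is: 9 4 6 4 → sum 23
Total = 20 + 23 = 43.
Check digit = (10 − (43 mod 10)) mod 10 = 7.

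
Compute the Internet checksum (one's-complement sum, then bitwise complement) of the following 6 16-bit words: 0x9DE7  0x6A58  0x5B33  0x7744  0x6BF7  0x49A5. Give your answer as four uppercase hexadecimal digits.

6FAB

One's-complement addition (fold any carry out of bit 15 back into bit 0):
  0x9DE7 + 0x6A58 = 0x1083F → wrap carry → 0x0840
  0x0840 + 0x5B33 = 0x06373
  0x6373 + 0x7744 = 0x0DAB7
  0xDAB7 + 0x6BF7 = 0x146AE → wrap carry → 0x46AF
  0x46AF + 0x49A5 = 0x09054
One's-complement sum = 0x9054.
Checksum = ~0x9054 & 0xFFFF = 0x6FAB.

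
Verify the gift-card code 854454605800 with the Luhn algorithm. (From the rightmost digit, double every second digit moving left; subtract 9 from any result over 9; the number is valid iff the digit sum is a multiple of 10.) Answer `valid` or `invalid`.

From the right, keep odd positions and double even positions (subtract 9 from any doubled value over 9):
  doubled (positions 2,4,...): 0 1 3 1 8 7 → sum 20
  kept (positions 1,3,...): 0 8 0 4 4 5 → sum 21
Total = 41.
41 mod 10 = 1, so the number is invalid.

invalid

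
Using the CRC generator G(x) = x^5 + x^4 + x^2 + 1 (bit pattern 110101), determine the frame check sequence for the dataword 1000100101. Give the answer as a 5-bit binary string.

00011

Append 5 zeros: 100010010100000. Divide by 110101 (XOR where the leading bit is 1):
  pos 0: 100010 XOR 110101 = 010111
  pos 1: 101110 XOR 110101 = 011011
  pos 2: 110111 XOR 110101 = 000010
  pos 6: 100100 XOR 110101 = 010001
  pos 7: 100010 XOR 110101 = 010111
  pos 8: 101110 XOR 110101 = 011011
  pos 9: 110110 XOR 110101 = 000011
Remainder (last 5 bits) = 00011. This is the CRC / FCS.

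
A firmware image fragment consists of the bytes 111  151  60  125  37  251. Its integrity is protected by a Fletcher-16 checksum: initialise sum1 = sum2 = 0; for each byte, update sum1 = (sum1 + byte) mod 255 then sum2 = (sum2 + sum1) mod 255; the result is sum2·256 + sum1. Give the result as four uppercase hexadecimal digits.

42E1

Running sums (mod 255):
  after byte 0 (111): sum1=111, sum2=111
  after byte 1 (151): sum1=7, sum2=118
  after byte 2 (60): sum1=67, sum2=185
  after byte 3 (125): sum1=192, sum2=122
  after byte 4 (37): sum1=229, sum2=96
  after byte 5 (251): sum1=225, sum2=66
Checksum = sum2·256 + sum1 = 66·256 + 225 = 17121 = 0x42E1.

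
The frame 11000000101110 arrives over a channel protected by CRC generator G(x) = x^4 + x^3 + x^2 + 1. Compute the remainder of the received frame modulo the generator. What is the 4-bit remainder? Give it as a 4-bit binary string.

0000

Modulo-2 division of 11000000101110 by 11101:
  pos 0: 11000 XOR 11101 = 00101
  pos 2: 10100 XOR 11101 = 01001
  pos 3: 10010 XOR 11101 = 01111
  pos 4: 11111 XOR 11101 = 00010
  pos 7: 10011 XOR 11101 = 01110
  pos 8: 11101 XOR 11101 = 00000
Remainder = 0000 (zero — the frame passes the CRC check).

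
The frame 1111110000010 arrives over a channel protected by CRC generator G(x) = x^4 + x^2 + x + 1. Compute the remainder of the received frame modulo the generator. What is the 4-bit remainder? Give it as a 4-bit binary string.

0100

Modulo-2 division of 1111110000010 by 10111:
  pos 0: 11111 XOR 10111 = 01000
  pos 1: 10001 XOR 10111 = 00110
  pos 3: 11000 XOR 10111 = 01111
  pos 4: 11110 XOR 10111 = 01001
  pos 5: 10010 XOR 10111 = 00101
  pos 7: 10101 XOR 10111 = 00010
Remainder = 0100 (nonzero — an error is detected).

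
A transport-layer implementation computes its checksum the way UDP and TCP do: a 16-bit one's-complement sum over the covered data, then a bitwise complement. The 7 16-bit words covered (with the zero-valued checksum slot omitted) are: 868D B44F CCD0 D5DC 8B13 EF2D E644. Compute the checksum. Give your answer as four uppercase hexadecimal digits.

One's-complement addition (fold any carry out of bit 15 back into bit 0):
  0x868D + 0xB44F = 0x13ADC → wrap carry → 0x3ADD
  0x3ADD + 0xCCD0 = 0x107AD → wrap carry → 0x07AE
  0x07AE + 0xD5DC = 0x0DD8A
  0xDD8A + 0x8B13 = 0x1689D → wrap carry → 0x689E
  0x689E + 0xEF2D = 0x157CB → wrap carry → 0x57CC
  0x57CC + 0xE644 = 0x13E10 → wrap carry → 0x3E11
One's-complement sum = 0x3E11.
Checksum = ~0x3E11 & 0xFFFF = 0xC1EE.

C1EE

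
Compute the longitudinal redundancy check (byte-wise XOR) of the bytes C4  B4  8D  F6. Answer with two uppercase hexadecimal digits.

0B

XOR the bytes together:
  start with 0xC4
  0xC4 ⊕ 0xB4 = 0x70
  0x70 ⊕ 0x8D = 0xFD
  0xFD ⊕ 0xF6 = 0x0B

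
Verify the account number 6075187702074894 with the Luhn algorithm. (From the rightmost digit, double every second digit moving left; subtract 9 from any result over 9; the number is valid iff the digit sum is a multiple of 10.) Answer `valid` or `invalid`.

From the right, keep odd positions and double even positions (subtract 9 from any doubled value over 9):
  doubled (positions 2,4,...): 9 8 0 0 5 2 5 3 → sum 32
  kept (positions 1,3,...): 4 8 7 2 7 8 5 0 → sum 41
Total = 73.
73 mod 10 = 3, so the number is invalid.

invalid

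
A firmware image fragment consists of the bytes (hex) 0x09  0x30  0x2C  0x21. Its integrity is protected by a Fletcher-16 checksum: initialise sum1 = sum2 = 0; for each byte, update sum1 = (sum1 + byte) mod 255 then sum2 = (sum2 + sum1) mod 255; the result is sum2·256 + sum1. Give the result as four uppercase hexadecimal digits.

2E86

Running sums (mod 255):
  after byte 0 (0x09): sum1=9, sum2=9
  after byte 1 (0x30): sum1=57, sum2=66
  after byte 2 (0x2C): sum1=101, sum2=167
  after byte 3 (0x21): sum1=134, sum2=46
Checksum = sum2·256 + sum1 = 46·256 + 134 = 11910 = 0x2E86.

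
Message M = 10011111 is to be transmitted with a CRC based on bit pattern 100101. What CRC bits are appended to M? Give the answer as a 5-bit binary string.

Append 5 zeros: 1001111100000. Divide by 100101 (XOR where the leading bit is 1):
  pos 0: 100111 XOR 100101 = 000010
  pos 4: 101100 XOR 100101 = 001001
  pos 6: 100100 XOR 100101 = 000001
Remainder (last 5 bits) = 00010. This is the CRC / FCS.

00010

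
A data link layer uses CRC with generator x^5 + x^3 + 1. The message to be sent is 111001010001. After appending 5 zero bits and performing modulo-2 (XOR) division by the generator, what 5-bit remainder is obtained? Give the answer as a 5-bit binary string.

10010

Append 5 zeros: 11100101000100000. Divide by 101001 (XOR where the leading bit is 1):
  pos 0: 111001 XOR 101001 = 010000
  pos 1: 100000 XOR 101001 = 001001
  pos 3: 100110 XOR 101001 = 001111
  pos 5: 111100 XOR 101001 = 010101
  pos 6: 101011 XOR 101001 = 000010
  pos 10: 100000 XOR 101001 = 001001
Remainder (last 5 bits) = 10010. This is the CRC / FCS.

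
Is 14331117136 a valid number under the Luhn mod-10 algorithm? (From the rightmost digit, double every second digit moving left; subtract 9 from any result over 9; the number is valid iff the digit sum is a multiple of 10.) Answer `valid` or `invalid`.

valid

From the right, keep odd positions and double even positions (subtract 9 from any doubled value over 9):
  doubled (positions 2,4,...): 6 5 2 6 8 → sum 27
  kept (positions 1,3,...): 6 1 1 1 3 1 → sum 13
Total = 40.
40 mod 10 = 0, so the number is valid.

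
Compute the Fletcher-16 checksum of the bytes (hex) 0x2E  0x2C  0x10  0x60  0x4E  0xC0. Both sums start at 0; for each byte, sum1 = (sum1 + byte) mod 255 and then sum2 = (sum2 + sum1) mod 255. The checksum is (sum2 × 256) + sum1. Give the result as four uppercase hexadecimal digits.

Running sums (mod 255):
  after byte 0 (0x2E): sum1=46, sum2=46
  after byte 1 (0x2C): sum1=90, sum2=136
  after byte 2 (0x10): sum1=106, sum2=242
  after byte 3 (0x60): sum1=202, sum2=189
  after byte 4 (0x4E): sum1=25, sum2=214
  after byte 5 (0xC0): sum1=217, sum2=176
Checksum = sum2·256 + sum1 = 176·256 + 217 = 45273 = 0xB0D9.

B0D9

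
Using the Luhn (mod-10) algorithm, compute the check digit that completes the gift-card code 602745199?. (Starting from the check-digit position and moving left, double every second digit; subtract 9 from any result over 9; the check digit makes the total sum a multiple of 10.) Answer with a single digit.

Partial digits right→left: 9 9 1 5 4 7 2 0 6
Double every second digit counting from the check-digit position (so the 1st, 3rd, 5th, ... of the partial from the right).
  doubled (with −9 where >9): 9 2 8 4 3 → sum 26
  kept as-is: 9 5 7 0 → sum 21
Total = 26 + 21 = 47.
Check digit = (10 − (47 mod 10)) mod 10 = 3.

3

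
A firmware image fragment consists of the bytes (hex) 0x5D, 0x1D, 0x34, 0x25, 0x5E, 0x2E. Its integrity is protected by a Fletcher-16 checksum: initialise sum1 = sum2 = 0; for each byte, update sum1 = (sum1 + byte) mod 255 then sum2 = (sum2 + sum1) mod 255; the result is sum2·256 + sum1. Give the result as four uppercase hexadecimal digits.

EC60

Running sums (mod 255):
  after byte 0 (0x5D): sum1=93, sum2=93
  after byte 1 (0x1D): sum1=122, sum2=215
  after byte 2 (0x34): sum1=174, sum2=134
  after byte 3 (0x25): sum1=211, sum2=90
  after byte 4 (0x5E): sum1=50, sum2=140
  after byte 5 (0x2E): sum1=96, sum2=236
Checksum = sum2·256 + sum1 = 236·256 + 96 = 60512 = 0xEC60.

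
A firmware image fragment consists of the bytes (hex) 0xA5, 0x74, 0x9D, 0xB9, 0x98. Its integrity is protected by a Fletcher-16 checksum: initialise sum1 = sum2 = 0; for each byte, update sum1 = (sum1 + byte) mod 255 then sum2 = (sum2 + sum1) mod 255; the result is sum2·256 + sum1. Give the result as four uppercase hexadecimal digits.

Running sums (mod 255):
  after byte 0 (0xA5): sum1=165, sum2=165
  after byte 1 (0x74): sum1=26, sum2=191
  after byte 2 (0x9D): sum1=183, sum2=119
  after byte 3 (0xB9): sum1=113, sum2=232
  after byte 4 (0x98): sum1=10, sum2=242
Checksum = sum2·256 + sum1 = 242·256 + 10 = 61962 = 0xF20A.

F20A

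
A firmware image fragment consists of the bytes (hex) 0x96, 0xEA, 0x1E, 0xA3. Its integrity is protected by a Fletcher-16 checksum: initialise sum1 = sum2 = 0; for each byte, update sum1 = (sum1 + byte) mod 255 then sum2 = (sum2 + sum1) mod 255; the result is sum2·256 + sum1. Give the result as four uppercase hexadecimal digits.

Running sums (mod 255):
  after byte 0 (0x96): sum1=150, sum2=150
  after byte 1 (0xEA): sum1=129, sum2=24
  after byte 2 (0x1E): sum1=159, sum2=183
  after byte 3 (0xA3): sum1=67, sum2=250
Checksum = sum2·256 + sum1 = 250·256 + 67 = 64067 = 0xFA43.

FA43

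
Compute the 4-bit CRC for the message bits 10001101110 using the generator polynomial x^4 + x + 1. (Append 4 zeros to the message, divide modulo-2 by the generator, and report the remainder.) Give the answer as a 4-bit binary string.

Append 4 zeros: 100011011100000. Divide by 10011 (XOR where the leading bit is 1):
  pos 0: 10001 XOR 10011 = 00010
  pos 3: 10101 XOR 10011 = 00110
  pos 5: 11011 XOR 10011 = 01000
  pos 6: 10000 XOR 10011 = 00011
  pos 9: 11000 XOR 10011 = 01011
  pos 10: 10110 XOR 10011 = 00101
Remainder (last 4 bits) = 0101. This is the CRC / FCS.

0101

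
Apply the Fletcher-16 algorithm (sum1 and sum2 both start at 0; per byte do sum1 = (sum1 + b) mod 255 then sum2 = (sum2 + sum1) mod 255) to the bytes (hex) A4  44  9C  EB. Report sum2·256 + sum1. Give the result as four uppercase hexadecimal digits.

Running sums (mod 255):
  after byte 0 (A4): sum1=164, sum2=164
  after byte 1 (44): sum1=232, sum2=141
  after byte 2 (9C): sum1=133, sum2=19
  after byte 3 (EB): sum1=113, sum2=132
Checksum = sum2·256 + sum1 = 132·256 + 113 = 33905 = 0x8471.

8471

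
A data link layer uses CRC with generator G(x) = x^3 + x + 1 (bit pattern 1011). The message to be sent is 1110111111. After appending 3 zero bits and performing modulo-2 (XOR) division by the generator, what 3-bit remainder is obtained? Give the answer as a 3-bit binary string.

Append 3 zeros: 1110111111000. Divide by 1011 (XOR where the leading bit is 1):
  pos 0: 1110 XOR 1011 = 0101
  pos 1: 1011 XOR 1011 = 0000
  pos 5: 1111 XOR 1011 = 0100
  pos 6: 1001 XOR 1011 = 0010
  pos 8: 1000 XOR 1011 = 0011
Remainder (last 3 bits) = 110. This is the CRC / FCS.

110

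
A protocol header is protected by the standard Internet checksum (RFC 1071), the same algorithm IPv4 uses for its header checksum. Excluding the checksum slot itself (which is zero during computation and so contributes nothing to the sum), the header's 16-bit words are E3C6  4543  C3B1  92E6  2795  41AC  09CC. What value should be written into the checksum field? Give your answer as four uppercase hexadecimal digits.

One's-complement addition (fold any carry out of bit 15 back into bit 0):
  0xE3C6 + 0x4543 = 0x12909 → wrap carry → 0x290A
  0x290A + 0xC3B1 = 0x0ECBB
  0xECBB + 0x92E6 = 0x17FA1 → wrap carry → 0x7FA2
  0x7FA2 + 0x2795 = 0x0A737
  0xA737 + 0x41AC = 0x0E8E3
  0xE8E3 + 0x09CC = 0x0F2AF
One's-complement sum = 0xF2AF.
Checksum = ~0xF2AF & 0xFFFF = 0x0D50.

0D50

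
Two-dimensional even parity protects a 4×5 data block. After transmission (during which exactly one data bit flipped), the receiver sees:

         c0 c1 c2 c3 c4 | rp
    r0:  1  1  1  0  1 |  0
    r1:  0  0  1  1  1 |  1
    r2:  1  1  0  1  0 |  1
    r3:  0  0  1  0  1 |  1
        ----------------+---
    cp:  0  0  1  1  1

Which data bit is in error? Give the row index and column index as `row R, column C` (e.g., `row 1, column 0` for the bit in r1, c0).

row 3, column 3

Recompute each row's even parity and compare to rp:
  r0: data parity 0, sent rp 0 → ok
  r1: data parity 1, sent rp 1 → ok
  r2: data parity 1, sent rp 1 → ok
  r3: data parity 0, sent rp 1 → mismatch
Recompute each column's even parity and compare to cp:
  c0: data parity 0, sent cp 0 → ok
  c1: data parity 0, sent cp 0 → ok
  c2: data parity 1, sent cp 1 → ok
  c3: data parity 0, sent cp 1 → mismatch
  c4: data parity 1, sent cp 1 → ok
Exactly one row (r3) and one column (c3) fail → the flipped bit is at their intersection.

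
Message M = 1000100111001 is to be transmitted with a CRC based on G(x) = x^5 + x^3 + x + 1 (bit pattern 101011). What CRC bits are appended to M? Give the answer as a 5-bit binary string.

10001

Append 5 zeros: 100010011100100000. Divide by 101011 (XOR where the leading bit is 1):
  pos 0: 100010 XOR 101011 = 001001
  pos 2: 100101 XOR 101011 = 001110
  pos 4: 111011 XOR 101011 = 010000
  pos 5: 100000 XOR 101011 = 001011
  pos 7: 101101 XOR 101011 = 000110
  pos 10: 110000 XOR 101011 = 011011
  pos 11: 110110 XOR 101011 = 011101
  pos 12: 111010 XOR 101011 = 010001
Remainder (last 5 bits) = 10001. This is the CRC / FCS.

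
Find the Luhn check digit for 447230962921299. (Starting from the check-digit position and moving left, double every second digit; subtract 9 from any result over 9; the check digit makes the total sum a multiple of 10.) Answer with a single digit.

0

Partial digits right→left: 9 9 2 1 2 9 2 6 9 0 3 2 7 4 4
Double every second digit counting from the check-digit position (so the 1st, 3rd, 5th, ... of the partial from the right).
  doubled (with −9 where >9): 9 4 4 4 9 6 5 8 → sum 49
  kept as-is: 9 1 9 6 0 2 4 → sum 31
Total = 49 + 31 = 80.
Check digit = (10 − (80 mod 10)) mod 10 = 0.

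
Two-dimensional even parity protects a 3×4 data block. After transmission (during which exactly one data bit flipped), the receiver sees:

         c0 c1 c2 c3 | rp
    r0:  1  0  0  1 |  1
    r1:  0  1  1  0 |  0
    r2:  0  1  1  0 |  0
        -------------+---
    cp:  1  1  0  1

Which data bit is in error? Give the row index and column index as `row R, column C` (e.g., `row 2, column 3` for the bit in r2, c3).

Recompute each row's even parity and compare to rp:
  r0: data parity 0, sent rp 1 → mismatch
  r1: data parity 0, sent rp 0 → ok
  r2: data parity 0, sent rp 0 → ok
Recompute each column's even parity and compare to cp:
  c0: data parity 1, sent cp 1 → ok
  c1: data parity 0, sent cp 1 → mismatch
  c2: data parity 0, sent cp 0 → ok
  c3: data parity 1, sent cp 1 → ok
Exactly one row (r0) and one column (c1) fail → the flipped bit is at their intersection.

row 0, column 1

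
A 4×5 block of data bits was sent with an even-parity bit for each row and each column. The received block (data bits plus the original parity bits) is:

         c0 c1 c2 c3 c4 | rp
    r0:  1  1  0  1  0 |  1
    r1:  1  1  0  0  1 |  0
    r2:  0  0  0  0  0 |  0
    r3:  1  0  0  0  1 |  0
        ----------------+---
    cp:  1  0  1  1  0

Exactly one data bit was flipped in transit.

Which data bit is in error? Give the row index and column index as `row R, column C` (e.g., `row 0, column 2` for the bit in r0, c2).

row 1, column 2

Recompute each row's even parity and compare to rp:
  r0: data parity 1, sent rp 1 → ok
  r1: data parity 1, sent rp 0 → mismatch
  r2: data parity 0, sent rp 0 → ok
  r3: data parity 0, sent rp 0 → ok
Recompute each column's even parity and compare to cp:
  c0: data parity 1, sent cp 1 → ok
  c1: data parity 0, sent cp 0 → ok
  c2: data parity 0, sent cp 1 → mismatch
  c3: data parity 1, sent cp 1 → ok
  c4: data parity 0, sent cp 0 → ok
Exactly one row (r1) and one column (c2) fail → the flipped bit is at their intersection.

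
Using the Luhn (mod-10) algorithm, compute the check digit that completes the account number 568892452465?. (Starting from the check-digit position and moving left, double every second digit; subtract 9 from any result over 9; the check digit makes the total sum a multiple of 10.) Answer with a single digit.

Partial digits right→left: 5 6 4 2 5 4 2 9 8 8 6 5
Double every second digit counting from the check-digit position (so the 1st, 3rd, 5th, ... of the partial from the right).
  doubled (with −9 where >9): 1 8 1 4 7 3 → sum 24
  kept as-is: 6 2 4 9 8 5 → sum 34
Total = 24 + 34 = 58.
Check digit = (10 − (58 mod 10)) mod 10 = 2.

2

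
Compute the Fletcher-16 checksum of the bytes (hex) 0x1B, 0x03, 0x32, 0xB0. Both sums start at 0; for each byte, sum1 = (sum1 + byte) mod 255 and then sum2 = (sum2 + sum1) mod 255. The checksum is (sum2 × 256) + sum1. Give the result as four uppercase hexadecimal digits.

8A01

Running sums (mod 255):
  after byte 0 (0x1B): sum1=27, sum2=27
  after byte 1 (0x03): sum1=30, sum2=57
  after byte 2 (0x32): sum1=80, sum2=137
  after byte 3 (0xB0): sum1=1, sum2=138
Checksum = sum2·256 + sum1 = 138·256 + 1 = 35329 = 0x8A01.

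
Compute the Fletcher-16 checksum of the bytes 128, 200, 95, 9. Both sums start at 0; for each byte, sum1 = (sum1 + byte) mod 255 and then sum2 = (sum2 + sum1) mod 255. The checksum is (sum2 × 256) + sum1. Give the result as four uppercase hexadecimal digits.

24B1

Running sums (mod 255):
  after byte 0 (128): sum1=128, sum2=128
  after byte 1 (200): sum1=73, sum2=201
  after byte 2 (95): sum1=168, sum2=114
  after byte 3 (9): sum1=177, sum2=36
Checksum = sum2·256 + sum1 = 36·256 + 177 = 9393 = 0x24B1.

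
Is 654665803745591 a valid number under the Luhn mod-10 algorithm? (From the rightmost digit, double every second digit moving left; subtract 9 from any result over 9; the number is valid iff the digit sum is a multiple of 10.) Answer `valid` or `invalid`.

From the right, keep odd positions and double even positions (subtract 9 from any doubled value over 9):
  doubled (positions 2,4,...): 9 1 5 0 1 3 1 → sum 20
  kept (positions 1,3,...): 1 5 4 3 8 6 4 6 → sum 37
Total = 57.
57 mod 10 = 7, so the number is invalid.

invalid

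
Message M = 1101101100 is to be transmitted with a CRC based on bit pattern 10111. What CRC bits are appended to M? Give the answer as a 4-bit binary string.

Append 4 zeros: 11011011000000. Divide by 10111 (XOR where the leading bit is 1):
  pos 0: 11011 XOR 10111 = 01100
  pos 1: 11000 XOR 10111 = 01111
  pos 2: 11111 XOR 10111 = 01000
  pos 3: 10001 XOR 10111 = 00110
  pos 5: 11000 XOR 10111 = 01111
  pos 6: 11110 XOR 10111 = 01001
  pos 7: 10010 XOR 10111 = 00101
  pos 9: 10100 XOR 10111 = 00011
Remainder (last 4 bits) = 0011. This is the CRC / FCS.

0011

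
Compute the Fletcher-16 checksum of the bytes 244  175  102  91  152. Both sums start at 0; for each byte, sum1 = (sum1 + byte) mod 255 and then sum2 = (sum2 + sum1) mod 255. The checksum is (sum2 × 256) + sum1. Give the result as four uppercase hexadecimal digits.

Running sums (mod 255):
  after byte 0 (244): sum1=244, sum2=244
  after byte 1 (175): sum1=164, sum2=153
  after byte 2 (102): sum1=11, sum2=164
  after byte 3 (91): sum1=102, sum2=11
  after byte 4 (152): sum1=254, sum2=10
Checksum = sum2·256 + sum1 = 10·256 + 254 = 2814 = 0x0AFE.

0AFE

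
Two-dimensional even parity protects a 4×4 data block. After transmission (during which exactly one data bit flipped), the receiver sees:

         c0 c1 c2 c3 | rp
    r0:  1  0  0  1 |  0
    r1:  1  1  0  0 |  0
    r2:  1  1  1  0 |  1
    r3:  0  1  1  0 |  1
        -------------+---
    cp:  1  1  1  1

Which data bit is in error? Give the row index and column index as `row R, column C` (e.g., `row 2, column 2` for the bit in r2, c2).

Recompute each row's even parity and compare to rp:
  r0: data parity 0, sent rp 0 → ok
  r1: data parity 0, sent rp 0 → ok
  r2: data parity 1, sent rp 1 → ok
  r3: data parity 0, sent rp 1 → mismatch
Recompute each column's even parity and compare to cp:
  c0: data parity 1, sent cp 1 → ok
  c1: data parity 1, sent cp 1 → ok
  c2: data parity 0, sent cp 1 → mismatch
  c3: data parity 1, sent cp 1 → ok
Exactly one row (r3) and one column (c2) fail → the flipped bit is at their intersection.

row 3, column 2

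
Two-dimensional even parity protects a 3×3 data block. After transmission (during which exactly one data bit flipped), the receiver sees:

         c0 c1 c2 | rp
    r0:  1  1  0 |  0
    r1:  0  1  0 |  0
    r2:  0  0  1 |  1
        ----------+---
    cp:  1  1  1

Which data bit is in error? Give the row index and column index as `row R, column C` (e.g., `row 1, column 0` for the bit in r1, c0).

row 1, column 1

Recompute each row's even parity and compare to rp:
  r0: data parity 0, sent rp 0 → ok
  r1: data parity 1, sent rp 0 → mismatch
  r2: data parity 1, sent rp 1 → ok
Recompute each column's even parity and compare to cp:
  c0: data parity 1, sent cp 1 → ok
  c1: data parity 0, sent cp 1 → mismatch
  c2: data parity 1, sent cp 1 → ok
Exactly one row (r1) and one column (c1) fail → the flipped bit is at their intersection.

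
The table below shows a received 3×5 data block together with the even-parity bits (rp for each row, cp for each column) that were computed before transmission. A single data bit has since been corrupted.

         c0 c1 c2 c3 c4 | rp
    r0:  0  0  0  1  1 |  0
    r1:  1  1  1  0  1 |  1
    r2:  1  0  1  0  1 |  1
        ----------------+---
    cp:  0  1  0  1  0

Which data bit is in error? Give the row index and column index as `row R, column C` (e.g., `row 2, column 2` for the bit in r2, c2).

row 1, column 4

Recompute each row's even parity and compare to rp:
  r0: data parity 0, sent rp 0 → ok
  r1: data parity 0, sent rp 1 → mismatch
  r2: data parity 1, sent rp 1 → ok
Recompute each column's even parity and compare to cp:
  c0: data parity 0, sent cp 0 → ok
  c1: data parity 1, sent cp 1 → ok
  c2: data parity 0, sent cp 0 → ok
  c3: data parity 1, sent cp 1 → ok
  c4: data parity 1, sent cp 0 → mismatch
Exactly one row (r1) and one column (c4) fail → the flipped bit is at their intersection.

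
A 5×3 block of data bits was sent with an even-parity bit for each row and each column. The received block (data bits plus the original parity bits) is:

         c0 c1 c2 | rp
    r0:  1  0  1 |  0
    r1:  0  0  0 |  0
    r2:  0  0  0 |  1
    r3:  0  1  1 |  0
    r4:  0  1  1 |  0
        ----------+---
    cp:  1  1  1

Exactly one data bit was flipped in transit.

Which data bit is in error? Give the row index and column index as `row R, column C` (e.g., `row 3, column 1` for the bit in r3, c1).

row 2, column 1

Recompute each row's even parity and compare to rp:
  r0: data parity 0, sent rp 0 → ok
  r1: data parity 0, sent rp 0 → ok
  r2: data parity 0, sent rp 1 → mismatch
  r3: data parity 0, sent rp 0 → ok
  r4: data parity 0, sent rp 0 → ok
Recompute each column's even parity and compare to cp:
  c0: data parity 1, sent cp 1 → ok
  c1: data parity 0, sent cp 1 → mismatch
  c2: data parity 1, sent cp 1 → ok
Exactly one row (r2) and one column (c1) fail → the flipped bit is at their intersection.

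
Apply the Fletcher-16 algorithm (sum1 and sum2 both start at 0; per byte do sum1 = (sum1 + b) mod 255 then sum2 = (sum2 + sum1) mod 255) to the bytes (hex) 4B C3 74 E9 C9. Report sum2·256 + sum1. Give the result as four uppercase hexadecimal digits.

Running sums (mod 255):
  after byte 0 (4B): sum1=75, sum2=75
  after byte 1 (C3): sum1=15, sum2=90
  after byte 2 (74): sum1=131, sum2=221
  after byte 3 (E9): sum1=109, sum2=75
  after byte 4 (C9): sum1=55, sum2=130
Checksum = sum2·256 + sum1 = 130·256 + 55 = 33335 = 0x8237.

8237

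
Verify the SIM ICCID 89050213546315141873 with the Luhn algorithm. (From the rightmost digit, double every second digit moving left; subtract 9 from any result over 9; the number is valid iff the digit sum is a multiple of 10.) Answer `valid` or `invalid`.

From the right, keep odd positions and double even positions (subtract 9 from any doubled value over 9):
  doubled (positions 2,4,...): 5 2 2 2 3 1 2 0 0 7 → sum 24
  kept (positions 1,3,...): 3 8 4 5 3 4 3 2 5 9 → sum 46
Total = 70.
70 mod 10 = 0, so the number is valid.

valid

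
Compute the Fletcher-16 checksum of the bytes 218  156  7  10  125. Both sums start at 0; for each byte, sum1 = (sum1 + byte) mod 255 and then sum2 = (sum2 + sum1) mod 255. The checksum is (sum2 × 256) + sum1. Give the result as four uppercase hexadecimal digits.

5F06

Running sums (mod 255):
  after byte 0 (218): sum1=218, sum2=218
  after byte 1 (156): sum1=119, sum2=82
  after byte 2 (7): sum1=126, sum2=208
  after byte 3 (10): sum1=136, sum2=89
  after byte 4 (125): sum1=6, sum2=95
Checksum = sum2·256 + sum1 = 95·256 + 6 = 24326 = 0x5F06.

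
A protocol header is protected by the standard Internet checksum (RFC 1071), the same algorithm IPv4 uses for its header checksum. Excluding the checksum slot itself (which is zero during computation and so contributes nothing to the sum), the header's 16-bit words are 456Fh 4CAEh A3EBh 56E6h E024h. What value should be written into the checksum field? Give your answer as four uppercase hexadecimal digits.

One's-complement addition (fold any carry out of bit 15 back into bit 0):
  0x456F + 0x4CAE = 0x0921D
  0x921D + 0xA3EB = 0x13608 → wrap carry → 0x3609
  0x3609 + 0x56E6 = 0x08CEF
  0x8CEF + 0xE024 = 0x16D13 → wrap carry → 0x6D14
One's-complement sum = 0x6D14.
Checksum = ~0x6D14 & 0xFFFF = 0x92EB.

92EB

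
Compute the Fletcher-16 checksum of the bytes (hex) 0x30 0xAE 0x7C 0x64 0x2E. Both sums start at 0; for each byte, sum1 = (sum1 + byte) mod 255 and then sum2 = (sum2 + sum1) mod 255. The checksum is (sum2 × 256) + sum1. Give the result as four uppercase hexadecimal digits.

18ED

Running sums (mod 255):
  after byte 0 (0x30): sum1=48, sum2=48
  after byte 1 (0xAE): sum1=222, sum2=15
  after byte 2 (0x7C): sum1=91, sum2=106
  after byte 3 (0x64): sum1=191, sum2=42
  after byte 4 (0x2E): sum1=237, sum2=24
Checksum = sum2·256 + sum1 = 24·256 + 237 = 6381 = 0x18ED.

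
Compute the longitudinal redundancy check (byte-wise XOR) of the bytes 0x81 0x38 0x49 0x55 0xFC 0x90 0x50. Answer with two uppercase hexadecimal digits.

99

XOR the bytes together:
  start with 0x81
  0x81 ⊕ 0x38 = 0xB9
  0xB9 ⊕ 0x49 = 0xF0
  0xF0 ⊕ 0x55 = 0xA5
  0xA5 ⊕ 0xFC = 0x59
  0x59 ⊕ 0x90 = 0xC9
  0xC9 ⊕ 0x50 = 0x99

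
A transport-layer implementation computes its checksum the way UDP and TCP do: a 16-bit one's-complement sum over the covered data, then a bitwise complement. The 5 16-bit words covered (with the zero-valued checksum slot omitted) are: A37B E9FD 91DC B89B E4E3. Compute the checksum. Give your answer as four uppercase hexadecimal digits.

432A

One's-complement addition (fold any carry out of bit 15 back into bit 0):
  0xA37B + 0xE9FD = 0x18D78 → wrap carry → 0x8D79
  0x8D79 + 0x91DC = 0x11F55 → wrap carry → 0x1F56
  0x1F56 + 0xB89B = 0x0D7F1
  0xD7F1 + 0xE4E3 = 0x1BCD4 → wrap carry → 0xBCD5
One's-complement sum = 0xBCD5.
Checksum = ~0xBCD5 & 0xFFFF = 0x432A.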